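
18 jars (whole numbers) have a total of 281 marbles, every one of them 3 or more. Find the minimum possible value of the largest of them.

The average is 281/18 > 15, so not all 18 can be 15 or less; the largest is ≥ 16.
Taking 7 copies of 15 and 11 copies of 16 gives exactly 281, so 16 is attained.

16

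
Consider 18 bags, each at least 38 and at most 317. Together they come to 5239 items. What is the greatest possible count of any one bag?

317

Maximizing one value means minimizing the remaining 17.
The other 17 contribute at least 17 × 38 = 646, leaving at most 5239 − 646 = 4593.
But each bag is capped at 317, so the maximum is 317.
Achievable: one at 317 and the other 17 totalling 4922, which fits since 17 × 38 ≤ 4922 ≤ 17 × 317.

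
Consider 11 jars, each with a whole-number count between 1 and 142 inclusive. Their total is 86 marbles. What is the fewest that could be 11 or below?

Let j be the number exceeding 11. Then the total is ≥ 12·j + 1·(11 − j) = 11 + 11j.
So 11j ≤ 75 and j ≤ 6; hence at least 11 − 6 = 5 are ≤ 11.
Exactly 5 works: 5 values at 1 and 6 at 12 total 77; raise one of the low values by 9 (still ≤ 11) to hit 86.

5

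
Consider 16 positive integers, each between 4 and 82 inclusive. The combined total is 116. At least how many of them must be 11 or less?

10

Each value above 11 is at least 12, contributing at least 12 − 4 = 8 above the floor 4.
The sum exceeds the floor total 64 by 52, so at most ⌊52/8⌋ = 6 exceed 11, and at least 10 are ≤ 11.
Exactly 10 works: 10 values at 4 and 6 at 12 total 112; raise one of the low values by 4 (still ≤ 11) to hit 116.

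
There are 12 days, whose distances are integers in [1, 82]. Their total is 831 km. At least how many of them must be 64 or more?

If only k of them are at least 64, the other 12 − k are at most 63, so the total is at most k·82 + (12 − k)·63.
This must reach 831, so k·82 + (12 − k)·63 ≥ 831, giving k ≥ 4.
Exactly 4 works: 4 values at 82 and 8 at 63 total 832; lower one of the high values by 1 (still ≥ 64) to hit 831.

4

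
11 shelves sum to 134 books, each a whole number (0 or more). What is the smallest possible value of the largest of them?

The average is 134/11 > 12, so not all 11 can be 12 or less; the largest is ≥ 13.
Achievable: 2 of them at 13 and 9 at 12 total 134.

13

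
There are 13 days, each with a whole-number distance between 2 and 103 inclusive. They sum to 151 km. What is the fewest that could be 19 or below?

Let j be the number exceeding 19. Then the total is ≥ 20·j + 2·(13 − j) = 26 + 18j.
So 18j ≤ 125 and j ≤ 6; hence at least 13 − 6 = 7 are ≤ 19.
Exactly 7 works: 7 values at 2 and 6 at 20 total 134; raise one of the low values by 17 (still ≤ 19) to hit 151.

7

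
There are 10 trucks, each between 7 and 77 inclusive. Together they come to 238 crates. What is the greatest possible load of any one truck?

Maximizing one value means minimizing the remaining 9.
The other 9 contribute at least 9 × 7 = 63, leaving at most 238 − 63 = 175.
But each truck is capped at 77, so the maximum is 77.
Achievable: one at 77 and the other 9 totalling 161, which fits since 9 × 7 ≤ 161 ≤ 9 × 77.

77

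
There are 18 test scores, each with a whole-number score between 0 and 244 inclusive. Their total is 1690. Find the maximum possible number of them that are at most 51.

14

Suppose k of them are at most 51. Those contribute at most 51 each and the rest at most 244 each.
So the total is at most 51k + 244(18 − k) = 4392 − 193k. This must still be ≥ 1690, so k ≤ 14.
k = 14 is achieved by 14 values at 51 and 4 at 244, total 1690.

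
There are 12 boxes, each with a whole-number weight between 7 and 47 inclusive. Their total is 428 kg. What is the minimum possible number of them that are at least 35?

2

If only k of them are at least 35, the other 12 − k are at most 34, so the total is at most k·47 + (12 − k)·34.
This must reach 428, so k·47 + (12 − k)·34 ≥ 428, giving k ≥ 2.
Exactly 2 works: 2 values at 47 and 10 at 34 total 434; lower one of the high values by 6 (still ≥ 35) to hit 428.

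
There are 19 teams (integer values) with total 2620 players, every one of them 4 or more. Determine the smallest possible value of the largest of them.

Some value must be at least ⌈2620/19⌉ = 138, since 19 × 137 = 2603 < 2620.
Taking 2 copies of 137 and 17 copies of 138 gives exactly 2620, so 138 is attained.

138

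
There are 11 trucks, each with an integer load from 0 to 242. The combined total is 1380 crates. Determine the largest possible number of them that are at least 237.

5

If k of the values are ≥ 237, the total is ≥ 237k + 0(11 − k).
Setting 237k + 0(11 − k) ≤ 1380 gives 237k ≤ 1380, so k ≤ 5.
k = 5 is achieved by 5 values at 237 and 6 at 0, total 1185; add 195 to one value (staying below 237) to reach 1380.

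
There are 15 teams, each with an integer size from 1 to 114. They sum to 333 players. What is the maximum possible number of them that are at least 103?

3

Suppose k of them are at least 103. Those contribute at least 103 each and the other 15 − k at least 1 each.
So the total is at least 103k + 1(15 − k) = 15 + 102k. This must be ≤ 333, giving k ≤ 3.
k = 3 is achieved by 3 values at 103 and 12 at 1, total 321; add 12 to one value (staying below 103) to reach 333.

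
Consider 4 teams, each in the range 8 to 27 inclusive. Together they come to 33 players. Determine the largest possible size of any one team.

Maximizing one value means minimizing the remaining 3.
The other 3 contribute at least 3 × 8 = 24, leaving at most 33 − 24 = 9.
Since 9 ≤ 27, this is achievable: one at 9 and 3 at 8.

9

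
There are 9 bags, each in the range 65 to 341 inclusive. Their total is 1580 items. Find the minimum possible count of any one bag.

65

Minimizing one value means maximizing the remaining 8.
The other 8 can take up 8 × 341 = 2728 ≥ 1580 − 65, so one bag can sit at its floor of 65.
Achievable: one at 65 and the other 8 totalling 1515, which fits since 8 × 65 ≤ 1515 ≤ 8 × 341.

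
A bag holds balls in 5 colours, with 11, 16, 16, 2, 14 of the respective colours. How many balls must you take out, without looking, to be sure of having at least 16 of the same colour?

In the worst case you take as many as possible of each colour without reaching 16: 11 + 15 + 15 + 2 + 14 = 57.
The next one must give 16 of some colour, so 57 + 1 = 58.

58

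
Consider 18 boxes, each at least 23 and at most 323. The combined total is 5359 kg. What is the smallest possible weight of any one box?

Minimizing one value means maximizing the remaining 17.
The other 17 can take up 17 × 323 = 5491 ≥ 5359 − 23, so one box can sit at its floor of 23.
Achievable: one at 23 and the other 17 totalling 5336, which fits since 17 × 23 ≤ 5336 ≤ 17 × 323.

23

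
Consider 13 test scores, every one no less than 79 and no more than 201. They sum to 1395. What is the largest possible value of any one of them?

201

To make one score as large as possible, make the other 12 as small as possible.
The other 12 contribute at least 12 × 79 = 948, leaving at most 1395 − 948 = 447.
But each score is capped at 201, so the maximum is 201.
Achievable: one at 201 and the other 12 totalling 1194, which fits since 12 × 79 ≤ 1194 ≤ 12 × 201.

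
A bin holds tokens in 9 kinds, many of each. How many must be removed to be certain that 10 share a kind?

In the worst case you draw 9 of each of the 9 kinds: 9 × 9 = 81.
One more forces 10 of some kind, so 81 + 1 = 82.

82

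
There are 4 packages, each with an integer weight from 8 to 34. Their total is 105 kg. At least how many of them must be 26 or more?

1

Each value short of 26 is at most 25, costing at least 34 − 25 = 9 against the maximum total of 136.
We can afford to lose at most 136 − 105 = 31, so at most ⌊31/9⌋ = 3 fall short, and at least 1 are ≥ 26.
Exactly 1 works: 1 value at 34 and 3 at 25 total 109; lower one of the high values by 4 (still ≥ 26) to hit 105.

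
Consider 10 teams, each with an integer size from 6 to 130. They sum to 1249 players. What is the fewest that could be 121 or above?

Suppose at most 10 − j of them reach 121; then j values are ≤ 120 and the rest ≤ 130.
The total is then ≤ 120·j + 130·(10 − j) = 1300 − 10j. For this to be ≥ 1249 we need j ≤ 5, so at least 10 − 5 = 5 must reach 121.
Exactly 5 works: 5 values at 130 and 5 at 120 total 1250; lower one of the high values by 1 (still ≥ 121) to hit 1249.

5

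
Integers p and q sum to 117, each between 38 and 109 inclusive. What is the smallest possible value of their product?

3002

For a fixed sum, pq is smallest when p and q are as far apart as possible.
The extreme feasible split is p = 38, q = 79, giving pq = 3002.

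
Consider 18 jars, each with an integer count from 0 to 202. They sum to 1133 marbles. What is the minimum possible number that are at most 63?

1

Each value above 63 is at least 64, contributing at least 64 − 0 = 64 above the floor 0.
The sum exceeds the floor total 0 by 1133, so at most ⌊1133/64⌋ = 17 exceed 63, and at least 1 are ≤ 63.
Exactly 1 works: 1 value at 0 and 17 at 64 total 1088; raise one of the low values by 45 (still ≤ 63) to hit 1133.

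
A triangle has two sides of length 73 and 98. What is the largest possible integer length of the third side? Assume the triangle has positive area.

The third side must be less than 73 + 98 = 171.
The largest integer below 171 is 170.

170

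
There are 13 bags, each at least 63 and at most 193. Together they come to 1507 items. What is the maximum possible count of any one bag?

Maximizing one value means minimizing the remaining 12.
The other 12 contribute at least 12 × 63 = 756, leaving at most 1507 − 756 = 751.
But each bag is capped at 193, so the maximum is 193.
Achievable: one at 193 and the other 12 totalling 1314, which fits since 12 × 63 ≤ 1314 ≤ 12 × 193.

193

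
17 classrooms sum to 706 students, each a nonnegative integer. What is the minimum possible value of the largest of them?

42

If every one of the 17 were at most 41, the total would be at most 17 × 41 = 697 < 706.
Achievable: 9 of them at 42 and 8 at 41 total 706.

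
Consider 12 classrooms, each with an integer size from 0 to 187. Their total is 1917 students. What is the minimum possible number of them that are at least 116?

Suppose at most 12 − j of them reach 116; then j values are ≤ 115 and the rest ≤ 187.
The total is then ≤ 115·j + 187·(12 − j) = 2244 − 72j. For this to be ≥ 1917 we need j ≤ 4, so at least 12 − 4 = 8 must reach 116.
Exactly 8 works: 8 values at 187 and 4 at 115 total 1956; lower one of the high values by 39 (still ≥ 116) to hit 1917.

8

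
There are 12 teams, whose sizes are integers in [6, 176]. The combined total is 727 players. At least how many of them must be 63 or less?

If only k of them are at most 63, the other 12 − k are at least 64, so the total is at least (12 − k)·64 + k·6.
This is ≤ 727, so (12 − k)·64 + 6k ≤ 727, which gives k ≥ 1.
Exactly 1 works: 1 value at 6 and 11 at 64 total 710; raise one of the low values by 17 (still ≤ 63) to hit 727.

1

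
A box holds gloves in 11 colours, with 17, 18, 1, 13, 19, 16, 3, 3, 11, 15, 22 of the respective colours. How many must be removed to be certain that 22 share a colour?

138

In the worst case you take as many as possible of each colour without reaching 22: 17 + 18 + 1 + 13 + 19 + 16 + 3 + 3 + 11 + 15 + 21 = 137.
The next one must give 22 of some colour, so 137 + 1 = 138.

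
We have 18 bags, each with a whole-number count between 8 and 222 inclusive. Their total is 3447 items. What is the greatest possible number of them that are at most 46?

3

Suppose k of them are at most 46. Those contribute at most 46 each and the rest at most 222 each.
So the total is at most 46k + 222(18 − k) = 3996 − 176k. This must still be ≥ 3447, so k ≤ 3.
k = 3 is achieved by 3 values at 46 and 15 at 222, total 3468; lower one of the 222's by 21 (still > 46) to reach 3447.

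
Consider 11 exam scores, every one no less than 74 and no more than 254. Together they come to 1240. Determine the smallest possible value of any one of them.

74

Minimizing one value means maximizing the remaining 10.
The other 10 can take up 10 × 254 = 2540 ≥ 1240 − 74, so one score can sit at its floor of 74.
Achievable: one at 74 and the other 10 totalling 1166, which fits since 10 × 74 ≤ 1166 ≤ 10 × 254.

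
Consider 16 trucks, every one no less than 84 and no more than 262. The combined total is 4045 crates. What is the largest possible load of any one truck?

262

To make one truck as large as possible, make the other 15 as small as possible.
The other 15 contribute at least 15 × 84 = 1260, leaving at most 4045 − 1260 = 2785.
But each truck is capped at 262, so the maximum is 262.
Achievable: one at 262 and the other 15 totalling 3783, which fits since 15 × 84 ≤ 3783 ≤ 15 × 262.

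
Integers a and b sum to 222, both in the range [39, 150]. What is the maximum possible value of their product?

12321

With a + b fixed, ab peaks when the two are closest together.
Taking a = 111 and b = 111 (both in [39, 150]) gives ab = 12321.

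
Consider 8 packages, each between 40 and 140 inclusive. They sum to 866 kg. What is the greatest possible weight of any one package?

140

To make one package as large as possible, make the other 7 as small as possible.
The other 7 contribute at least 7 × 40 = 280, leaving at most 866 − 280 = 586.
But each package is capped at 140, so the maximum is 140.
Achievable: one at 140 and the other 7 totalling 726, which fits since 7 × 40 ≤ 726 ≤ 7 × 140.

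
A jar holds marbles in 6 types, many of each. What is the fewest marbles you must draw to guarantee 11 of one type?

You could draw 10 of every type without reaching 11 of any — 60 in all.
One more forces 11 of some type, so 60 + 1 = 61.

61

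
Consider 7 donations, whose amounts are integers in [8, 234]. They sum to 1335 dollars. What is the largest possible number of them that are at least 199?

If k of the values are ≥ 199, the total is ≥ 199k + 8(7 − k).
Setting 199k + 8(7 − k) ≤ 1335 gives 191k ≤ 1279, so k ≤ 6.
k = 6 is achieved by 6 values at 199 and 1 at 8, total 1202; add 133 to one value (staying below 199) to reach 1335.

6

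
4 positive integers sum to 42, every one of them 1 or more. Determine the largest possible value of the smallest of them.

The average is 42/4 < 11, so some value is ≤ 10.
Achievable: 2 of them at 10 and 2 at 11 total 42.

10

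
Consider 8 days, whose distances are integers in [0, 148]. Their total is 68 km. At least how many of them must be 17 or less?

If only k of them are at most 17, the other 8 − k are at least 18, so the total is at least (8 − k)·18 + k·0.
This is ≤ 68, so (8 − k)·18 + 0k ≤ 68, which gives k ≥ 5.
Exactly 5 works: 5 values at 0 and 3 at 18 total 54; raise one of the low values by 14 (still ≤ 17) to hit 68.

5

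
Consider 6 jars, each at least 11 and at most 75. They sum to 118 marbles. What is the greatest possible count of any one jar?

Maximizing one value means minimizing the remaining 5.
The other 5 contribute at least 5 × 11 = 55, leaving at most 118 − 55 = 63.
Since 63 ≤ 75, this is achievable: one at 63 and 5 at 11.

63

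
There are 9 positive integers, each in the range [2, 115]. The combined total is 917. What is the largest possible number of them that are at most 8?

1

Suppose k of them are at most 8. Those contribute at most 8 each and the rest at most 115 each.
So the total is at most 8k + 115(9 − k) = 1035 − 107k. This must still be ≥ 917, so k ≤ 1.
k = 1 is achieved by 1 value at 8 and 8 at 115, total 928; lower one of the 115's by 11 (still > 8) to reach 917.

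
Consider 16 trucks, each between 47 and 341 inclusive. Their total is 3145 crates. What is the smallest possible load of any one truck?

47

To make one truck as small as possible, make the other 15 as large as possible.
The other 15 can take up 15 × 341 = 5115 ≥ 3145 − 47, so one truck can sit at its floor of 47.
Achievable: one at 47 and the other 15 totalling 3098, which fits since 15 × 47 ≤ 3098 ≤ 15 × 341.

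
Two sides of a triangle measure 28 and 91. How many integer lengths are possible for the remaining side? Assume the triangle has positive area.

55

The triangle inequality gives |28 − 91| < c < 28 + 91, i.e. 63 < c < 119.
So c can be any integer from 64 to 118: 55 values.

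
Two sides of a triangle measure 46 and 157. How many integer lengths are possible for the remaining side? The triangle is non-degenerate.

91

The triangle inequality gives |46 − 157| < c < 46 + 157, i.e. 111 < c < 203.
So c can be any integer from 112 to 202: 91 values.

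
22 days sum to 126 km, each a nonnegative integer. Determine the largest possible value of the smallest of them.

The 22 values sum to 126, so their minimum is at most ⌊126/22⌋ = 5.
Equality holds with 6 values of 5 and 16 values of 6.

5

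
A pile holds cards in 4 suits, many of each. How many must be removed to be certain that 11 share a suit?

In the worst case you draw 10 of each of the 4 suits: 4 × 10 = 40.
One more forces 11 of some suit, so 40 + 1 = 41.

41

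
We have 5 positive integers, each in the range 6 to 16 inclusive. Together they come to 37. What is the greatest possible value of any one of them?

Maximizing one value means minimizing the remaining 4.
The other 4 contribute at least 4 × 6 = 24, leaving at most 37 − 24 = 13.
Since 13 ≤ 16, this is achievable: one at 13 and 4 at 6.

13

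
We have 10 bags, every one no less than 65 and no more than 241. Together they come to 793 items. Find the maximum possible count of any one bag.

208

Maximizing one value means minimizing the remaining 9.
The other 9 contribute at least 9 × 65 = 585, leaving at most 793 − 585 = 208.
Since 208 ≤ 241, this is achievable: one at 208 and 9 at 65.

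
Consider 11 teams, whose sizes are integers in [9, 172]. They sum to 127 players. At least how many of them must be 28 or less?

10

If only k of them are at most 28, the other 11 − k are at least 29, so the total is at least (11 − k)·29 + k·9.
This is ≤ 127, so (11 − k)·29 + 9k ≤ 127, which gives k ≥ 10.
Exactly 10 works: 10 values at 9 and 1 at 29 total 119; raise one of the low values by 8 (still ≤ 28) to hit 127.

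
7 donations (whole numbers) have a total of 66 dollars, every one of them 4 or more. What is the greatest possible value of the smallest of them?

If every one of the 7 were at least 10, the total would be at least 7 × 10 = 70 > 66.
Taking 4 copies of 9 and 3 copies of 10 gives exactly 66, so 9 is attained.

9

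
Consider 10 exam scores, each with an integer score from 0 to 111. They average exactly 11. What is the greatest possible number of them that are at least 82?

The total is 10 × 11 = 110.
If k of the values are ≥ 82, the total is ≥ 82k + 0(10 − k).
Setting 82k + 0(10 − k) ≤ 110 gives 82k ≤ 110, so k ≤ 1.
k = 1 is achieved by 1 value at 82 and 9 at 0, total 82; add 28 to one value (staying below 82) to reach 110.

1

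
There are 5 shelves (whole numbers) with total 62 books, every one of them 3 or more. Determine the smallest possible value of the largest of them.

The average is 62/5 > 12, so not all 5 can be 12 or less; the largest is ≥ 13.
Equality holds with 2 values of 13 and 3 values of 12.

13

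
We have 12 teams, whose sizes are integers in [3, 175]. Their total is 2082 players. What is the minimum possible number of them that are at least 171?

9

Each value short of 171 is at most 170, costing at least 175 − 170 = 5 against the maximum total of 2100.
We can afford to lose at most 2100 − 2082 = 18, so at most ⌊18/5⌋ = 3 fall short, and at least 9 are ≥ 171.
Exactly 9 works: 9 values at 175 and 3 at 170 total 2085; lower one of the high values by 3 (still ≥ 171) to hit 2082.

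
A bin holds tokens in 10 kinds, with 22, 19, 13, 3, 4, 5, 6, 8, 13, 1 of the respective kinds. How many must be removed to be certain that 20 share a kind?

In the worst case you take as many as possible of each kind without reaching 20: 19 + 19 + 13 + 3 + 4 + 5 + 6 + 8 + 13 + 1 = 91.
The next one must give 20 of some kind, so 91 + 1 = 92.

92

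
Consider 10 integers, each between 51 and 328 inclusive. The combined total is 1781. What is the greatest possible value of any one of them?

To make one integer as large as possible, make the other 9 as small as possible.
The other 9 contribute at least 9 × 51 = 459, leaving at most 1781 − 459 = 1322.
But each integer is capped at 328, so the maximum is 328.
Achievable: one at 328 and the other 9 totalling 1453, which fits since 9 × 51 ≤ 1453 ≤ 9 × 328.

328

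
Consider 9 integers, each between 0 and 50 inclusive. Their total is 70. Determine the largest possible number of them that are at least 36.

1

With k values at 36 or above and the rest at least 0, the sum is at least 0 + 36k.
Since the sum is 70, we need 36k ≤ 70, i.e. k ≤ 1.
k = 1 is achieved by 1 value at 36 and 8 at 0, total 36; add 34 to one value (staying below 36) to reach 70.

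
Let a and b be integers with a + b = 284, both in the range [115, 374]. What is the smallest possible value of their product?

19435

For a fixed sum, ab is smallest when a and b are as far apart as possible.
The extreme feasible split is a = 115, b = 169, giving ab = 19435.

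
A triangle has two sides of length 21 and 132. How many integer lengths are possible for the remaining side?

The triangle inequality gives |21 − 132| < c < 21 + 132, i.e. 111 < c < 153.
So c can be any integer from 112 to 152: 41 values.

41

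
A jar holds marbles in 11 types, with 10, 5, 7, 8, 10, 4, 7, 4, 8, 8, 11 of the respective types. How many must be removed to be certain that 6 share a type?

In the worst case you take as many as possible of each type without reaching 6: 5 + 5 + 5 + 5 + 5 + 4 + 5 + 4 + 5 + 5 + 5 = 53.
The next one must give 6 of some type, so 53 + 1 = 54.

54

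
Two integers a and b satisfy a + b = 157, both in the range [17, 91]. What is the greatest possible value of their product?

ab = a(157 − a) is maximized when a is as near 157/2 as the bounds allow.
Taking a = 78 and b = 79 (both in [17, 91]) gives ab = 6162.

6162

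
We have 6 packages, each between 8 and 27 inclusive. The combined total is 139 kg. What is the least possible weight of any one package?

Minimizing one value means maximizing the remaining 5.
The other 5 can take up 5 × 27 = 135 ≥ 139 − 8, so one package can sit at its floor of 8.
Achievable: one at 8 and the other 5 totalling 131, which fits since 5 × 8 ≤ 131 ≤ 5 × 27.

8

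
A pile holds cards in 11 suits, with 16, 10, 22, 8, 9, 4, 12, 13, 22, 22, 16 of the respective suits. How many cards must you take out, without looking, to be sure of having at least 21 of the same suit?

In the worst case you take as many as possible of each suit without reaching 21: 16 + 10 + 20 + 8 + 9 + 4 + 12 + 13 + 20 + 20 + 16 = 148.
The next one must give 21 of some suit, so 148 + 1 = 149.

149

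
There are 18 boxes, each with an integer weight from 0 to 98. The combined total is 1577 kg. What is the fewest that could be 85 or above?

5

If only k of them are at least 85, the other 18 − k are at most 84, so the total is at most k·98 + (18 − k)·84.
This must reach 1577, so k·98 + (18 − k)·84 ≥ 1577, giving k ≥ 5.
Exactly 5 works: 5 values at 98 and 13 at 84 total 1582; lower one of the high values by 5 (still ≥ 85) to hit 1577.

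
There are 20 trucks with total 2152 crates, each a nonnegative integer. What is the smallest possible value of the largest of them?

The 20 values sum to 2152, so their maximum is at least ⌈2152/20⌉ = 108.
Achievable: 12 of them at 108 and 8 at 107 total 2152.

108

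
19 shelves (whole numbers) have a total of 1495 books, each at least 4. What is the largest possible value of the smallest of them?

78

The 19 values sum to 1495, so their minimum is at most ⌊1495/19⌋ = 78.
Equality holds with 6 values of 78 and 13 values of 79.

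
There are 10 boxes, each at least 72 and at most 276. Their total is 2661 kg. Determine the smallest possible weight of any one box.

177

Minimizing one value means maximizing the remaining 9.
The other 9 contribute at most 9 × 276 = 2484, leaving at least 2661 − 2484 = 177.
Since 177 ≥ 72, this is achievable: one at 177 and 9 at 276.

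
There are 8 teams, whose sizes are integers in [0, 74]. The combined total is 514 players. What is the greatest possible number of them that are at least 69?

If k of the values are ≥ 69, the total is ≥ 69k + 0(8 − k).
Setting 69k + 0(8 − k) ≤ 514 gives 69k ≤ 514, so k ≤ 7.
k = 7 is achieved by 7 values at 69 and 1 at 0, total 483; add 31 to one value (staying below 69) to reach 514.

7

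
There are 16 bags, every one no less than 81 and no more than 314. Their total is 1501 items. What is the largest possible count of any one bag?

286

Maximizing one value means minimizing the remaining 15.
The other 15 contribute at least 15 × 81 = 1215, leaving at most 1501 − 1215 = 286.
Since 286 ≤ 314, this is achievable: one at 286 and 15 at 81.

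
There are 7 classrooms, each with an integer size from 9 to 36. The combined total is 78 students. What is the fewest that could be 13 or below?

If only k of them are at most 13, the other 7 − k are at least 14, so the total is at least (7 − k)·14 + k·9.
This is ≤ 78, so (7 − k)·14 + 9k ≤ 78, which gives k ≥ 4.
Exactly 4 works: 4 values at 9 and 3 at 14 total 78.

4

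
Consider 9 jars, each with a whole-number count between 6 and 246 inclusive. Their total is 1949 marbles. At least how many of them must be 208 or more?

3

Each value short of 208 is at most 207, costing at least 246 − 207 = 39 against the maximum total of 2214.
We can afford to lose at most 2214 − 1949 = 265, so at most ⌊265/39⌋ = 6 fall short, and at least 3 are ≥ 208.
Exactly 3 works: 3 values at 246 and 6 at 207 total 1980; lower one of the high values by 31 (still ≥ 208) to hit 1949.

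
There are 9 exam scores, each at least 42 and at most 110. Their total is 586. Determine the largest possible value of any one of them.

To make one score as large as possible, make the other 8 as small as possible.
The other 8 contribute at least 8 × 42 = 336, leaving at most 586 − 336 = 250.
But each score is capped at 110, so the maximum is 110.
Achievable: one at 110 and the other 8 totalling 476, which fits since 8 × 42 ≤ 476 ≤ 8 × 110.

110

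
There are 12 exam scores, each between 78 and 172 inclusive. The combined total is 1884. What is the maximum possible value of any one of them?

172

To make one score as large as possible, make the other 11 as small as possible.
The other 11 contribute at least 11 × 78 = 858, leaving at most 1884 − 858 = 1026.
But each score is capped at 172, so the maximum is 172.
Achievable: one at 172 and the other 11 totalling 1712, which fits since 11 × 78 ≤ 1712 ≤ 11 × 172.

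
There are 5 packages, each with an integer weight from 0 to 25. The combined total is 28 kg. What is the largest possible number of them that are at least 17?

1

With k values at 17 or above and the rest at least 0, the sum is at least 0 + 17k.
Since the sum is 28, we need 17k ≤ 28, i.e. k ≤ 1.
k = 1 is achieved by 1 value at 17 and 4 at 0, total 17; add 11 to one value (staying below 17) to reach 28.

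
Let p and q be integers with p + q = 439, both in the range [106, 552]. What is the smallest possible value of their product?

35298

Since p + q is fixed, pushing one of them to its bound minimizes the product.
At the endpoint p = 106, q = 439 − 106 = 333, so pq = 106 × 333 = 35298.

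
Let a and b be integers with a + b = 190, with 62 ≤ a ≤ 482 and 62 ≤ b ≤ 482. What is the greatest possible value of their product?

9025

ab = a(190 − a) is maximized when a is as near 190/2 as the bounds allow.
Taking a = 95 and b = 95 (both in [62, 482]) gives ab = 9025.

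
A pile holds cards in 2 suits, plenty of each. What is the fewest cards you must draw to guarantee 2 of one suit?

3

In the worst case you draw 1 of each of the 2 suits: 2 × 1 = 2.
One more forces 2 of some suit, so 2 + 1 = 3.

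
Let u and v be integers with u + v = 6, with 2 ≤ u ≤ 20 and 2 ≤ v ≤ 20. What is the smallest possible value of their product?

uv = u(6 − u) is concave in u, so over [2, 4] it is minimized at an endpoint.
At the endpoint u = 2, v = 6 − 2 = 4, so uv = 2 × 4 = 8.

8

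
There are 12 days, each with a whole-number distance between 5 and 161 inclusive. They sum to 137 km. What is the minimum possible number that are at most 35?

10

Let j be the number exceeding 35. Then the total is ≥ 36·j + 5·(12 − j) = 60 + 31j.
So 31j ≤ 77 and j ≤ 2; hence at least 12 − 2 = 10 are ≤ 35.
Exactly 10 works: 10 values at 5 and 2 at 36 total 122; raise one of the low values by 15 (still ≤ 35) to hit 137.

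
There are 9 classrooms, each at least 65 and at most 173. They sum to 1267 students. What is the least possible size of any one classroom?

65

To make one classroom as small as possible, make the other 8 as large as possible.
The other 8 can take up 8 × 173 = 1384 ≥ 1267 − 65, so one classroom can sit at its floor of 65.
Achievable: one at 65 and the other 8 totalling 1202, which fits since 8 × 65 ≤ 1202 ≤ 8 × 173.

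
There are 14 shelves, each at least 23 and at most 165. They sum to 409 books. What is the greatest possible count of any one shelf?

110

Maximizing one value means minimizing the remaining 13.
The other 13 contribute at least 13 × 23 = 299, leaving at most 409 − 299 = 110.
Since 110 ≤ 165, this is achievable: one at 110 and 13 at 23.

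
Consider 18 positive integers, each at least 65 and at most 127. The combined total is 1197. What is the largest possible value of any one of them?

Maximizing one value means minimizing the remaining 17.
The other 17 contribute at least 17 × 65 = 1105, leaving at most 1197 − 1105 = 92.
Since 92 ≤ 127, this is achievable: one at 92 and 17 at 65.

92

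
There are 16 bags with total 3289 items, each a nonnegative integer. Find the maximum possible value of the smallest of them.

205

The average is 3289/16 < 206, so some value is ≤ 205.
Equality holds with 7 values of 205 and 9 values of 206.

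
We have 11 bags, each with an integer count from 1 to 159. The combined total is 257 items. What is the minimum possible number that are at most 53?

7

If only k of them are at most 53, the other 11 − k are at least 54, so the total is at least (11 − k)·54 + k·1.
This is ≤ 257, so (11 − k)·54 + 1k ≤ 257, which gives k ≥ 7.
Exactly 7 works: 7 values at 1 and 4 at 54 total 223; raise one of the low values by 34 (still ≤ 53) to hit 257.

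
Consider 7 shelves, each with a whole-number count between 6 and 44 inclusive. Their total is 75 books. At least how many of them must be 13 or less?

If only k of them are at most 13, the other 7 − k are at least 14, so the total is at least (7 − k)·14 + k·6.
This is ≤ 75, so (7 − k)·14 + 6k ≤ 75, which gives k ≥ 3.
Exactly 3 works: 3 values at 6 and 4 at 14 total 74; raise one of the low values by 1 (still ≤ 13) to hit 75.

3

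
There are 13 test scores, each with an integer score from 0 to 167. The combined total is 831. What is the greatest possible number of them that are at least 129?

6

With k values at 129 or above and the rest at least 0, the sum is at least 0 + 129k.
Since the sum is 831, we need 129k ≤ 831, i.e. k ≤ 6.
k = 6 is achieved by 6 values at 129 and 7 at 0, total 774; add 57 to one value (staying below 129) to reach 831.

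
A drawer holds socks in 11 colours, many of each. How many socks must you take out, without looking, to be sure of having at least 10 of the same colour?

100

You could draw 9 of every colour without reaching 10 of any — 99 in all.
One more forces 10 of some colour, so 99 + 1 = 100.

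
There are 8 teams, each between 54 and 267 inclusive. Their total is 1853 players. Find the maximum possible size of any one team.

267

To make one team as large as possible, make the other 7 as small as possible.
The other 7 contribute at least 7 × 54 = 378, leaving at most 1853 − 378 = 1475.
But each team is capped at 267, so the maximum is 267.
Achievable: one at 267 and the other 7 totalling 1586, which fits since 7 × 54 ≤ 1586 ≤ 7 × 267.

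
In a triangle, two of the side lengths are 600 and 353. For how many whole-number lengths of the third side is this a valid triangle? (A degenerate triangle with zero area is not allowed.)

The triangle inequality gives |600 − 353| < c < 600 + 353, i.e. 247 < c < 953.
So c can be any integer from 248 to 952: 705 values.

705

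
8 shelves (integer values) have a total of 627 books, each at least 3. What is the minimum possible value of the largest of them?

The 8 values sum to 627, so their maximum is at least ⌈627/8⌉ = 79.
Achievable: 3 of them at 79 and 5 at 78 total 627.

79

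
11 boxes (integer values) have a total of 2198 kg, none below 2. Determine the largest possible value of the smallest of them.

If every one of the 11 were at least 200, the total would be at least 11 × 200 = 2200 > 2198.
Achievable: 2 of them at 199 and 9 at 200 total 2198.

199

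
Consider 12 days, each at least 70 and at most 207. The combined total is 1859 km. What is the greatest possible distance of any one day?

Maximizing one value means minimizing the remaining 11.
The other 11 contribute at least 11 × 70 = 770, leaving at most 1859 − 770 = 1089.
But each day is capped at 207, so the maximum is 207.
Achievable: one at 207 and the other 11 totalling 1652, which fits since 11 × 70 ≤ 1652 ≤ 11 × 207.

207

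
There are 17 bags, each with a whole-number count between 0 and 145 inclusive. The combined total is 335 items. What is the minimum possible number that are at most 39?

9

If only k of them are at most 39, the other 17 − k are at least 40, so the total is at least (17 − k)·40 + k·0.
This is ≤ 335, so (17 − k)·40 + 0k ≤ 335, which gives k ≥ 9.
Exactly 9 works: 9 values at 0 and 8 at 40 total 320; raise one of the low values by 15 (still ≤ 39) to hit 335.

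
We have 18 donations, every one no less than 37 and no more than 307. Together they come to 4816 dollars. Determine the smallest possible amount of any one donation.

To make one donation as small as possible, make the other 17 as large as possible.
The other 17 can take up 17 × 307 = 5219 ≥ 4816 − 37, so one donation can sit at its floor of 37.
Achievable: one at 37 and the other 17 totalling 4779, which fits since 17 × 37 ≤ 4779 ≤ 17 × 307.

37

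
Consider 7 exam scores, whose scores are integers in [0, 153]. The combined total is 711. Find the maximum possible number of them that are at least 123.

Suppose k of them are at least 123. Those contribute at least 123 each and the other 7 − k at least 0 each.
So the total is at least 123k + 0(7 − k) = 0 + 123k. This must be ≤ 711, giving k ≤ 5.
k = 5 is achieved by 5 values at 123 and 2 at 0, total 615; add 96 to one value (staying below 123) to reach 711.

5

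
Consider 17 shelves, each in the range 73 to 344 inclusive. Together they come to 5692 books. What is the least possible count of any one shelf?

Minimizing one value means maximizing the remaining 16.
The other 16 contribute at most 16 × 344 = 5504, leaving at least 5692 − 5504 = 188.
Since 188 ≥ 73, this is achievable: one at 188 and 16 at 344.

188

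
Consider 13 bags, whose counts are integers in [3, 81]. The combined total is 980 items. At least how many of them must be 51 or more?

Suppose at most 13 − j of them reach 51; then j values are ≤ 50 and the rest ≤ 81.
The total is then ≤ 50·j + 81·(13 − j) = 1053 − 31j. For this to be ≥ 980 we need j ≤ 2, so at least 13 − 2 = 11 must reach 51.
Exactly 11 works: 11 values at 81 and 2 at 50 total 991; lower one of the high values by 11 (still ≥ 51) to hit 980.

11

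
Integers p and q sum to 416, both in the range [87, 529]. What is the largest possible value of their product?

With p + q fixed, pq peaks when the two are closest together.
Taking p = 208 and q = 208 (both in [87, 529]) gives pq = 43264.

43264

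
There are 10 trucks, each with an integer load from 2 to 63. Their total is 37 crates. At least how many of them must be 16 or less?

9

Let j be the number exceeding 16. Then the total is ≥ 17·j + 2·(10 − j) = 20 + 15j.
So 15j ≤ 17 and j ≤ 1; hence at least 10 − 1 = 9 are ≤ 16.
Exactly 9 works: 9 values at 2 and 1 at 17 total 35; raise one of the low values by 2 (still ≤ 16) to hit 37.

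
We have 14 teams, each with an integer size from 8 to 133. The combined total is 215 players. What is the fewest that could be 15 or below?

Each value above 15 is at least 16, contributing at least 16 − 8 = 8 above the floor 8.
The sum exceeds the floor total 112 by 103, so at most ⌊103/8⌋ = 12 exceed 15, and at least 2 are ≤ 15.
Exactly 2 works: 2 values at 8 and 12 at 16 total 208; raise one of the low values by 7 (still ≤ 15) to hit 215.

2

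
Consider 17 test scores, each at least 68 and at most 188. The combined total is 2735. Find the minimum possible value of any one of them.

68

Minimizing one value means maximizing the remaining 16.
The other 16 can take up 16 × 188 = 3008 ≥ 2735 − 68, so one score can sit at its floor of 68.
Achievable: one at 68 and the other 16 totalling 2667, which fits since 16 × 68 ≤ 2667 ≤ 16 × 188.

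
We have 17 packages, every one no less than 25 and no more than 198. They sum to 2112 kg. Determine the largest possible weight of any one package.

198

Maximizing one value means minimizing the remaining 16.
The other 16 contribute at least 16 × 25 = 400, leaving at most 2112 − 400 = 1712.
But each package is capped at 198, so the maximum is 198.
Achievable: one at 198 and the other 16 totalling 1914, which fits since 16 × 25 ≤ 1914 ≤ 16 × 198.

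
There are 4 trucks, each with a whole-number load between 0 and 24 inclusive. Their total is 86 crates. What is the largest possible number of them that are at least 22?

3

If k of the values are ≥ 22, the total is ≥ 22k + 0(4 − k).
Setting 22k + 0(4 − k) ≤ 86 gives 22k ≤ 86, so k ≤ 3.
k = 3 is achieved by 3 values at 22 and 1 at 0, total 66; add 20 to one value (staying below 22) to reach 86.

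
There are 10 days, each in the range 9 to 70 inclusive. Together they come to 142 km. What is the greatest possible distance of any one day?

61

Maximizing one value means minimizing the remaining 9.
The other 9 contribute at least 9 × 9 = 81, leaving at most 142 − 81 = 61.
Since 61 ≤ 70, this is achievable: one at 61 and 9 at 9.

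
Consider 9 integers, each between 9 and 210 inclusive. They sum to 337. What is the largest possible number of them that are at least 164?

Suppose k of them are at least 164. Those contribute at least 164 each and the other 9 − k at least 9 each.
So the total is at least 164k + 9(9 − k) = 81 + 155k. This must be ≤ 337, giving k ≤ 1.
k = 1 is achieved by 1 value at 164 and 8 at 9, total 236; add 101 to one value (staying below 164) to reach 337.

1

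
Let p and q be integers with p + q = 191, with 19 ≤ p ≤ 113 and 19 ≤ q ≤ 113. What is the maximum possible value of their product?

9120

For a fixed sum, the product pq is largest when p and q are as close as possible.
Taking p = 95 and q = 96 (both in [19, 113]) gives pq = 9120.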